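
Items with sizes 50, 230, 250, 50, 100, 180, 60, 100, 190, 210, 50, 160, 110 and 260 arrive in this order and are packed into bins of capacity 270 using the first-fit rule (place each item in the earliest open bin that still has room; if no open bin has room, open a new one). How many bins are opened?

  50 → bin 1 (new)  [load 50/270]
  230 → bin 2 (new)  [load 230/270]
  250 → bin 3 (new)  [load 250/270]
  50 → bin 1  [load 100/270]
  100 → bin 1  [load 200/270]
  180 → bin 4 (new)  [load 180/270]
  60 → bin 1  [load 260/270]
  100 → bin 5 (new)  [load 100/270]
  190 → bin 6 (new)  [load 190/270]
  210 → bin 7 (new)  [load 210/270]
  50 → bin 4  [load 230/270]
  160 → bin 5  [load 260/270]
  110 → bin 8 (new)  [load 110/270]
  260 → bin 9 (new)  [load 260/270]
9 bins opened.

9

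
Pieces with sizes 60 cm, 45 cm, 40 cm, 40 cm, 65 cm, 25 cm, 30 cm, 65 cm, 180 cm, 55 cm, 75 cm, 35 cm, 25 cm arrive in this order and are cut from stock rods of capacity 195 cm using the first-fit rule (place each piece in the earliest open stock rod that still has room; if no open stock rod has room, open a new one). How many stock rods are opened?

4

  60 → stock rod 1 (new)  [load 60/195]
  45 → stock rod 1  [load 105/195]
  40 → stock rod 1  [load 145/195]
  40 → stock rod 1  [load 185/195]
  65 → stock rod 2 (new)  [load 65/195]
  25 → stock rod 2  [load 90/195]
  30 → stock rod 2  [load 120/195]
  65 → stock rod 2  [load 185/195]
  180 → stock rod 3 (new)  [load 180/195]
  55 → stock rod 4 (new)  [load 55/195]
  75 → stock rod 4  [load 130/195]
  35 → stock rod 4  [load 165/195]
  25 → stock rod 4  [load 190/195]
4 stock rods opened.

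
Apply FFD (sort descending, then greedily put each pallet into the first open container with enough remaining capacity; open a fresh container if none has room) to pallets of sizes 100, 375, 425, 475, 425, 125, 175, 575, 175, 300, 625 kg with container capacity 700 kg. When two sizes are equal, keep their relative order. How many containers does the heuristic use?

6

Sorted descending: 625, 575, 475, 425, 425, 375, 300, 175, 175, 125, 100.
  625 → container 1 (new)  [load 625/700]
  575 → container 2 (new)  [load 575/700]
  475 → container 3 (new)  [load 475/700]
  425 → container 4 (new)  [load 425/700]
  425 → container 5 (new)  [load 425/700]
  375 → container 6 (new)  [load 375/700]
  300 → container 6  [load 675/700]
  175 → container 3  [load 650/700]
  175 → container 4  [load 600/700]
  125 → container 2  [load 700/700]
  100 → container 4  [load 700/700]
6 containers opened.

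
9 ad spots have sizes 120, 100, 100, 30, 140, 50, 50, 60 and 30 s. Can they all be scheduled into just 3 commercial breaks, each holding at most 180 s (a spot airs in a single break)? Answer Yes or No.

No

Total = 680 s; ⌈680/180⌉ = 4.
At least 4 commercial breaks are required, but only 3 are allowed.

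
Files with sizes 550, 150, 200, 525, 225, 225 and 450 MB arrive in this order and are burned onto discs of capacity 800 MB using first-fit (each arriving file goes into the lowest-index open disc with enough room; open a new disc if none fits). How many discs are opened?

  550 → disc 1 (new)  [load 550/800]
  150 → disc 1  [load 700/800]
  200 → disc 2 (new)  [load 200/800]
  525 → disc 2  [load 725/800]
  225 → disc 3 (new)  [load 225/800]
  225 → disc 3  [load 450/800]
  450 → disc 4 (new)  [load 450/800]
4 discs opened.

4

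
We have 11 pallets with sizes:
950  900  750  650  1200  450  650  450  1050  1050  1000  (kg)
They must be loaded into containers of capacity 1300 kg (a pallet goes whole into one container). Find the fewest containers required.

Total = 1200 + 1050 + 1050 + 1000 + 950 + 900 + 750 + 650 + 650 + 450 + 450 = 9100 kg.
Lower bound: ⌈9100/1300⌉ = 7 containers.
A packing using 9 containers:
  container 1: 1200 = 1200
  container 2: 1050 = 1050
  container 3: 1050 = 1050
  container 4: 1000 = 1000
  container 5: 950 = 950
  container 6: 900 = 900
  container 7: 750 + 450 = 1200
  container 8: 650 + 650 = 1300
  container 9: 450 = 450
No arrangement into 8 containers stays within capacity, so 9 is optimal.

9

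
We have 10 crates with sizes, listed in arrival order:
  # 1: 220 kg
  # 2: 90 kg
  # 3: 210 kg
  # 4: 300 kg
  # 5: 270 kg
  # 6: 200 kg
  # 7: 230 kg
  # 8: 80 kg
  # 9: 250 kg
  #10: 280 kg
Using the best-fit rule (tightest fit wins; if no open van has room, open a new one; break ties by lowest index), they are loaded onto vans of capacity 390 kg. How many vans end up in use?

8

  220 → van 1 (new)  [load 220/390]
  90 → van 1  [load 310/390]
  210 → van 2 (new)  [load 210/390]
  300 → van 3 (new)  [load 300/390]
  270 → van 4 (new)  [load 270/390]
  200 → van 5 (new)  [load 200/390]
  230 → van 6 (new)  [load 230/390]
  80 → van 1  [load 390/390]
  250 → van 7 (new)  [load 250/390]
  280 → van 8 (new)  [load 280/390]
8 vans opened.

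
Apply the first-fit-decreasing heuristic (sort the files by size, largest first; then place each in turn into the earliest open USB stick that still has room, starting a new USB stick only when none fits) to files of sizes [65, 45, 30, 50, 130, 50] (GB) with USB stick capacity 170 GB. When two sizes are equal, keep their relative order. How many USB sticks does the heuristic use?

Sorted descending: 130, 65, 50, 50, 45, 30.
  130 → USB stick 1 (new)  [load 130/170]
  65 → USB stick 2 (new)  [load 65/170]
  50 → USB stick 2  [load 115/170]
  50 → USB stick 2  [load 165/170]
  45 → USB stick 3 (new)  [load 45/170]
  30 → USB stick 1  [load 160/170]
3 USB sticks opened.

3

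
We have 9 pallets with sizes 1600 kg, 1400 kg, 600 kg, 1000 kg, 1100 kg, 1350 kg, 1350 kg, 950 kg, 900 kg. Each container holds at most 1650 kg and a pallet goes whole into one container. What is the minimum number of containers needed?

Total = 1600 + 1400 + 1350 + 1350 + 1100 + 1000 + 950 + 900 + 600 = 10250 kg.
Lower bound: ⌈10250/1650⌉ = 7 containers.
Also, 8 pallets each exceed 825 kg, and no two of those can share a container, so at least 8 containers are needed.
A packing using 8 containers:
  container 1: 1600 = 1600
  container 2: 1400 = 1400
  container 3: 1350 = 1350
  container 4: 1350 = 1350
  container 5: 1100 = 1100
  container 6: 1000 + 600 = 1600
  container 7: 950 = 950
  container 8: 900 = 900
This matches the lower bound, so 8 is optimal.

8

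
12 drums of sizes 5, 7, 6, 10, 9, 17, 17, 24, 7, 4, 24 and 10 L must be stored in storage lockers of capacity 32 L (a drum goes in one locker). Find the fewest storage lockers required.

5

Total = 24 + 24 + 17 + 17 + 10 + 10 + 9 + 7 + 7 + 6 + 5 + 4 = 140 L.
Lower bound: ⌈140/32⌉ = 5 storage lockers.
A packing using 5 storage lockers:
  locker 1: 24 + 7 = 31
  locker 2: 24 + 7 = 31
  locker 3: 17 + 10 + 5 = 32
  locker 4: 17 + 10 + 4 = 31
  locker 5: 9 + 6 = 15
This matches the lower bound, so 5 is optimal.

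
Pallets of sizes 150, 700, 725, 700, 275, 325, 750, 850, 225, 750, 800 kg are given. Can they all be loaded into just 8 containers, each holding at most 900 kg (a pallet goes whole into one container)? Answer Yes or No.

Yes

A valid assignment using 8 containers:
  container 1: 850 = 850
  container 2: 800 = 800
  container 3: 750 + 150 = 900
  container 4: 750 = 750
  container 5: 725 = 725
  container 6: 700 = 700
  container 7: 700 = 700
  container 8: 325 + 275 + 225 = 825
Every load is within 900 kg, so 8 containers suffice.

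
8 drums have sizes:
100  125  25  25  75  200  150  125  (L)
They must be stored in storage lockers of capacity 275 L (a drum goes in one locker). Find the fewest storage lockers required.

3

Total = 200 + 150 + 125 + 125 + 100 + 75 + 25 + 25 = 825 L.
Lower bound: ⌈825/275⌉ = 3 storage lockers.
A packing using 3 storage lockers:
  locker 1: 200 + 75 = 275
  locker 2: 150 + 125 = 275
  locker 3: 125 + 100 + 25 + 25 = 275
This matches the lower bound, so 3 is optimal.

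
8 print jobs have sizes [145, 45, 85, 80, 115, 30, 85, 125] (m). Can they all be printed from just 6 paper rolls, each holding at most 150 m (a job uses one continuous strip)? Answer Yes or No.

A valid assignment using 6 paper rolls:
  roll 1: 145 = 145
  roll 2: 125 = 125
  roll 3: 115 + 30 = 145
  roll 4: 85 + 45 = 130
  roll 5: 85 = 85
  roll 6: 80 = 80
Every load is within 150 m, so 6 paper rolls suffice.

Yes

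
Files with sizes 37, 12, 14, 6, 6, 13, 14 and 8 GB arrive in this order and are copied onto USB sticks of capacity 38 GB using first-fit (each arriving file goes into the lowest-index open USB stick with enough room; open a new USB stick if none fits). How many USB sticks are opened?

3

  37 → USB stick 1 (new)  [load 37/38]
  12 → USB stick 2 (new)  [load 12/38]
  14 → USB stick 2  [load 26/38]
  6 → USB stick 2  [load 32/38]
  6 → USB stick 2  [load 38/38]
  13 → USB stick 3 (new)  [load 13/38]
  14 → USB stick 3  [load 27/38]
  8 → USB stick 3  [load 35/38]
3 USB sticks opened.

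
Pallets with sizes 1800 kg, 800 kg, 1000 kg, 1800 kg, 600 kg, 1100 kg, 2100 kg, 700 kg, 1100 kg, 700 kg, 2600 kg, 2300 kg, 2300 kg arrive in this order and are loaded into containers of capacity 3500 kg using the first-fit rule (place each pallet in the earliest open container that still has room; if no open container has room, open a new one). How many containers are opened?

  1800 → container 1 (new)  [load 1800/3500]
  800 → container 1  [load 2600/3500]
  1000 → container 2 (new)  [load 1000/3500]
  1800 → container 2  [load 2800/3500]
  600 → container 1  [load 3200/3500]
  1100 → container 3 (new)  [load 1100/3500]
  2100 → container 3  [load 3200/3500]
  700 → container 2  [load 3500/3500]
  1100 → container 4 (new)  [load 1100/3500]
  700 → container 4  [load 1800/3500]
  2600 → container 5 (new)  [load 2600/3500]
  2300 → container 6 (new)  [load 2300/3500]
  2300 → container 7 (new)  [load 2300/3500]
7 containers opened.

7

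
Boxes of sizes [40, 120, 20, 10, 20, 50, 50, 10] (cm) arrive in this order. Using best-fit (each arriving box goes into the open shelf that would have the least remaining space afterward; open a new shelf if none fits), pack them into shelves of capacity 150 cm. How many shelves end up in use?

  40 → shelf 1 (new)  [load 40/150]
  120 → shelf 2 (new)  [load 120/150]
  20 → shelf 2  [load 140/150]
  10 → shelf 2  [load 150/150]
  20 → shelf 1  [load 60/150]
  50 → shelf 1  [load 110/150]
  50 → shelf 3 (new)  [load 50/150]
  10 → shelf 1  [load 120/150]
3 shelves opened.

3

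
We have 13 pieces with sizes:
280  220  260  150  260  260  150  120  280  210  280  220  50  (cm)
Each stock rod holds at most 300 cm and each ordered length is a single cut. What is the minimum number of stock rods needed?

Total = 280 + 280 + 280 + 260 + 260 + 260 + 220 + 220 + 210 + 150 + 150 + 120 + 50 = 2740 cm.
Lower bound: ⌈2740/300⌉ = 10 stock rods.
A packing using 11 stock rods:
  stock rod 1: 280 = 280
  stock rod 2: 280 = 280
  stock rod 3: 280 = 280
  stock rod 4: 260 = 260
  stock rod 5: 260 = 260
  stock rod 6: 260 = 260
  stock rod 7: 220 + 50 = 270
  stock rod 8: 220 = 220
  stock rod 9: 210 = 210
  stock rod 10: 150 + 150 = 300
  stock rod 11: 120 = 120
No arrangement into 10 stock rods stays within capacity, so 11 is optimal.

11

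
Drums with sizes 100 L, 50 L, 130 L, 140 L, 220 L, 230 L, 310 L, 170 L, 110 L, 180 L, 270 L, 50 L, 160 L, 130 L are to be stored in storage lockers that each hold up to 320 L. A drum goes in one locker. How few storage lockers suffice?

Total = 310 + 270 + 230 + 220 + 180 + 170 + 160 + 140 + 130 + 130 + 110 + 100 + 50 + 50 = 2250 L.
Lower bound: ⌈2250/320⌉ = 8 storage lockers.
A packing using 8 storage lockers:
  locker 1: 310 = 310
  locker 2: 270 + 50 = 320
  locker 3: 230 + 50 = 280
  locker 4: 220 + 100 = 320
  locker 5: 180 + 140 = 320
  locker 6: 170 + 130 = 300
  locker 7: 160 + 130 = 290
  locker 8: 110 = 110
This matches the lower bound, so 8 is optimal.

8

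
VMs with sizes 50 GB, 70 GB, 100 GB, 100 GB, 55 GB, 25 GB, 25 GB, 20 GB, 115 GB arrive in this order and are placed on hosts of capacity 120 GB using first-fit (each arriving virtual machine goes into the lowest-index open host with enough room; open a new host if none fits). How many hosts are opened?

  50 → host 1 (new)  [load 50/120]
  70 → host 1  [load 120/120]
  100 → host 2 (new)  [load 100/120]
  100 → host 3 (new)  [load 100/120]
  55 → host 4 (new)  [load 55/120]
  25 → host 4  [load 80/120]
  25 → host 4  [load 105/120]
  20 → host 2  [load 120/120]
  115 → host 5 (new)  [load 115/120]
5 hosts opened.

5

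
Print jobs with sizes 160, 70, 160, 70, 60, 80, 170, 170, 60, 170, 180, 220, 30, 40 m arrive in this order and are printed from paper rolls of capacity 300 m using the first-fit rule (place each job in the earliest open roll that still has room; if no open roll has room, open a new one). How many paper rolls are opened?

  160 → roll 1 (new)  [load 160/300]
  70 → roll 1  [load 230/300]
  160 → roll 2 (new)  [load 160/300]
  70 → roll 1  [load 300/300]
  60 → roll 2  [load 220/300]
  80 → roll 2  [load 300/300]
  170 → roll 3 (new)  [load 170/300]
  170 → roll 4 (new)  [load 170/300]
  60 → roll 3  [load 230/300]
  170 → roll 5 (new)  [load 170/300]
  180 → roll 6 (new)  [load 180/300]
  220 → roll 7 (new)  [load 220/300]
  30 → roll 3  [load 260/300]
  40 → roll 3  [load 300/300]
7 paper rolls opened.

7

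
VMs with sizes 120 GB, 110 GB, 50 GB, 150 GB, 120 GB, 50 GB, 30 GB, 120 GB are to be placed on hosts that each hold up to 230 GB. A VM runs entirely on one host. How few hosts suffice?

Total = 150 + 120 + 120 + 120 + 110 + 50 + 50 + 30 = 750 GB.
Lower bound: ⌈750/230⌉ = 4 hosts.
A packing using 4 hosts:
  host 1: 150 + 50 + 30 = 230
  host 2: 120 + 110 = 230
  host 3: 120 + 50 = 170
  host 4: 120 = 120
This matches the lower bound, so 4 is optimal.

4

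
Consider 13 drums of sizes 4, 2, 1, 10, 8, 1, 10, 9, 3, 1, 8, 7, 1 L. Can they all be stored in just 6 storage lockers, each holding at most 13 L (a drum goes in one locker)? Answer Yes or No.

Yes

A valid assignment using 6 storage lockers:
  locker 1: 10 + 3 = 13
  locker 2: 10 + 2 + 1 = 13
  locker 3: 9 + 4 = 13
  locker 4: 8 + 1 + 1 + 1 = 11
  locker 5: 8 = 8
  locker 6: 7 = 7
Every load is within 13 L, so 6 storage lockers suffice.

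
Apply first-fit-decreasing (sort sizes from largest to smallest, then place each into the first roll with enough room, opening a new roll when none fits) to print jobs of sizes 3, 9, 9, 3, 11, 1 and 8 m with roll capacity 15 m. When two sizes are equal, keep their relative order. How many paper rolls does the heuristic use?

Sorted descending: 11, 9, 9, 8, 3, 3, 1.
  11 → roll 1 (new)  [load 11/15]
  9 → roll 2 (new)  [load 9/15]
  9 → roll 3 (new)  [load 9/15]
  8 → roll 4 (new)  [load 8/15]
  3 → roll 1  [load 14/15]
  3 → roll 2  [load 12/15]
  1 → roll 1  [load 15/15]
4 paper rolls opened.

4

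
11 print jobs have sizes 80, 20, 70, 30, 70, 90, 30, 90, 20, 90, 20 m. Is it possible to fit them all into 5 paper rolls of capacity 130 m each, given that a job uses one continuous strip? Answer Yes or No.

No

Total = 610 m; ⌈610/130⌉ = 5.
6 print jobs each exceed half the capacity and cannot share a roll, forcing at least 6 paper rolls.
At least 6 paper rolls are required, but only 5 are allowed.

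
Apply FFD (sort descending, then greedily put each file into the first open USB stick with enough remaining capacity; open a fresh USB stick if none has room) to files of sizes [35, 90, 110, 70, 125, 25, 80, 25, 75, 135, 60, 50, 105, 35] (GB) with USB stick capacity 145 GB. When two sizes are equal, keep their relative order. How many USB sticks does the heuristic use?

8

Sorted descending: 135, 125, 110, 105, 90, 80, 75, 70, 60, 50, 35, 35, 25, 25.
  135 → USB stick 1 (new)  [load 135/145]
  125 → USB stick 2 (new)  [load 125/145]
  110 → USB stick 3 (new)  [load 110/145]
  105 → USB stick 4 (new)  [load 105/145]
  90 → USB stick 5 (new)  [load 90/145]
  80 → USB stick 6 (new)  [load 80/145]
  75 → USB stick 7 (new)  [load 75/145]
  70 → USB stick 7  [load 145/145]
  60 → USB stick 6  [load 140/145]
  50 → USB stick 5  [load 140/145]
  35 → USB stick 3  [load 145/145]
  35 → USB stick 4  [load 140/145]
  25 → USB stick 8 (new)  [load 25/145]
  25 → USB stick 8  [load 50/145]
8 USB sticks opened.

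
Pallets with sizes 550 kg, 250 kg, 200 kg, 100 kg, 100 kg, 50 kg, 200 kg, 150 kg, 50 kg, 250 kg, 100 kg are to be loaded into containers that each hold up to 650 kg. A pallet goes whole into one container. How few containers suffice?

4

Total = 550 + 250 + 250 + 200 + 200 + 150 + 100 + 100 + 100 + 50 + 50 = 2000 kg.
Lower bound: ⌈2000/650⌉ = 4 containers.
A packing using 4 containers:
  container 1: 550 + 100 = 650
  container 2: 250 + 250 + 150 = 650
  container 3: 200 + 200 + 100 + 100 + 50 = 650
  container 4: 50 = 50
This matches the lower bound, so 4 is optimal.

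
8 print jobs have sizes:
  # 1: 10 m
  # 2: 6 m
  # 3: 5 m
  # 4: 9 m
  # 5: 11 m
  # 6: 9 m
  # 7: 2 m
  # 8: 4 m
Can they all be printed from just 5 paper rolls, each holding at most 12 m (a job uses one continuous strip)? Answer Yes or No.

No

Total = 56 m; ⌈56/12⌉ = 5.
The bound of 5 does not rule out 5, but exhaustive search shows no assignment into 5 paper rolls of capacity 12 m exists — the minimum is 6.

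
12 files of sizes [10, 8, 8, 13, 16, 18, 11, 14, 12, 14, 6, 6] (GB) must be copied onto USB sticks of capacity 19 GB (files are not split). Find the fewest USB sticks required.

8

Total = 18 + 16 + 14 + 14 + 13 + 12 + 11 + 10 + 8 + 8 + 6 + 6 = 136 GB.
Lower bound: ⌈136/19⌉ = 8 USB sticks.
A packing using 8 USB sticks:
  USB stick 1: 18 = 18
  USB stick 2: 16 = 16
  USB stick 3: 14 = 14
  USB stick 4: 14 = 14
  USB stick 5: 13 + 6 = 19
  USB stick 6: 12 + 6 = 18
  USB stick 7: 11 + 8 = 19
  USB stick 8: 10 + 8 = 18
This matches the lower bound, so 8 is optimal.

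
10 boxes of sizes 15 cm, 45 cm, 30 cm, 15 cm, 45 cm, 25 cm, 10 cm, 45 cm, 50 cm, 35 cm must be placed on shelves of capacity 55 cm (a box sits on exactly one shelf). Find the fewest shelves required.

Total = 50 + 45 + 45 + 45 + 35 + 30 + 25 + 15 + 15 + 10 = 315 cm.
Lower bound: ⌈315/55⌉ = 6 shelves.
A packing using 7 shelves:
  shelf 1: 50 = 50
  shelf 2: 45 + 10 = 55
  shelf 3: 45 = 45
  shelf 4: 45 = 45
  shelf 5: 35 + 15 = 50
  shelf 6: 30 + 25 = 55
  shelf 7: 15 = 15
No arrangement into 6 shelves stays within capacity, so 7 is optimal.

7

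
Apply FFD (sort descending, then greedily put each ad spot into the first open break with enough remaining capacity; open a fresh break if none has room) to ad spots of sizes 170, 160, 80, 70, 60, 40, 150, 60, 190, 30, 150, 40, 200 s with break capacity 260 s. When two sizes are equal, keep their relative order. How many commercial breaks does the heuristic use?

6

Sorted descending: 200, 190, 170, 160, 150, 150, 80, 70, 60, 60, 40, 40, 30.
  200 → break 1 (new)  [load 200/260]
  190 → break 2 (new)  [load 190/260]
  170 → break 3 (new)  [load 170/260]
  160 → break 4 (new)  [load 160/260]
  150 → break 5 (new)  [load 150/260]
  150 → break 6 (new)  [load 150/260]
  80 → break 3  [load 250/260]
  70 → break 2  [load 260/260]
  60 → break 1  [load 260/260]
  60 → break 4  [load 220/260]
  40 → break 4  [load 260/260]
  40 → break 5  [load 190/260]
  30 → break 5  [load 220/260]
6 commercial breaks opened.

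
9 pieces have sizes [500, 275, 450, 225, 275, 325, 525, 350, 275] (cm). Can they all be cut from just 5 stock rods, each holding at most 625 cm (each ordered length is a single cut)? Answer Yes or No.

No

Total = 3200 cm; ⌈3200/625⌉ = 6.
At least 6 stock rods are required, but only 5 are allowed.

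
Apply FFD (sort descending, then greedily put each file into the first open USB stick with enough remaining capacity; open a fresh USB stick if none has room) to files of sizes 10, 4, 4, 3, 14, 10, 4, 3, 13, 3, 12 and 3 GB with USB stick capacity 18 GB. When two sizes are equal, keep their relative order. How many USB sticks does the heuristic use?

Sorted descending: 14, 13, 12, 10, 10, 4, 4, 4, 3, 3, 3, 3.
  14 → USB stick 1 (new)  [load 14/18]
  13 → USB stick 2 (new)  [load 13/18]
  12 → USB stick 3 (new)  [load 12/18]
  10 → USB stick 4 (new)  [load 10/18]
  10 → USB stick 5 (new)  [load 10/18]
  4 → USB stick 1  [load 18/18]
  4 → USB stick 2  [load 17/18]
  4 → USB stick 3  [load 16/18]
  3 → USB stick 4  [load 13/18]
  3 → USB stick 4  [load 16/18]
  3 → USB stick 5  [load 13/18]
  3 → USB stick 5  [load 16/18]
5 USB sticks opened.

5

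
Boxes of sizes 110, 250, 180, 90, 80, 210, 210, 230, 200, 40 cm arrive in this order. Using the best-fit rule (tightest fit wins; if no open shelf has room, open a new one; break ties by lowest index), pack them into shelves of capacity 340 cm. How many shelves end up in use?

  110 → shelf 1 (new)  [load 110/340]
  250 → shelf 2 (new)  [load 250/340]
  180 → shelf 1  [load 290/340]
  90 → shelf 2  [load 340/340]
  80 → shelf 3 (new)  [load 80/340]
  210 → shelf 3  [load 290/340]
  210 → shelf 4 (new)  [load 210/340]
  230 → shelf 5 (new)  [load 230/340]
  200 → shelf 6 (new)  [load 200/340]
  40 → shelf 1  [load 330/340]
6 shelves opened.

6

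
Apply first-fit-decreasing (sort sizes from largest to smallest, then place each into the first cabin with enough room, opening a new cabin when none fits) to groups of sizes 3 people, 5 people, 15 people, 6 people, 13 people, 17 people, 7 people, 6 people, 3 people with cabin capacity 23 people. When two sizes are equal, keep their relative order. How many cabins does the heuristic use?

Sorted descending: 17, 15, 13, 7, 6, 6, 5, 3, 3.
  17 → cabin 1 (new)  [load 17/23]
  15 → cabin 2 (new)  [load 15/23]
  13 → cabin 3 (new)  [load 13/23]
  7 → cabin 2  [load 22/23]
  6 → cabin 1  [load 23/23]
  6 → cabin 3  [load 19/23]
  5 → cabin 4 (new)  [load 5/23]
  3 → cabin 3  [load 22/23]
  3 → cabin 4  [load 8/23]
4 cabins opened.

4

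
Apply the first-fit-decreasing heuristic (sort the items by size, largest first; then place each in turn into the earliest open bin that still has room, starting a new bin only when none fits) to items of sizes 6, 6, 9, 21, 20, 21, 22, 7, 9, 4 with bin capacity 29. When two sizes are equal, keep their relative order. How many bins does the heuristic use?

5

Sorted descending: 22, 21, 21, 20, 9, 9, 7, 6, 6, 4.
  22 → bin 1 (new)  [load 22/29]
  21 → bin 2 (new)  [load 21/29]
  21 → bin 3 (new)  [load 21/29]
  20 → bin 4 (new)  [load 20/29]
  9 → bin 4  [load 29/29]
  9 → bin 5 (new)  [load 9/29]
  7 → bin 1  [load 29/29]
  6 → bin 2  [load 27/29]
  6 → bin 3  [load 27/29]
  4 → bin 5  [load 13/29]
5 bins opened.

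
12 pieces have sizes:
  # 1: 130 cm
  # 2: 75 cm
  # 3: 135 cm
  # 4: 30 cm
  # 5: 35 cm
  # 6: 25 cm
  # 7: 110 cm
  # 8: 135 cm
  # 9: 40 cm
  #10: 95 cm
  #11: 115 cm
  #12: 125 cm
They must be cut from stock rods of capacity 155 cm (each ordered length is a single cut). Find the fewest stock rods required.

8

Total = 135 + 135 + 130 + 125 + 115 + 110 + 95 + 75 + 40 + 35 + 30 + 25 = 1050 cm.
Lower bound: ⌈1050/155⌉ = 7 stock rods.
A packing using 8 stock rods:
  stock rod 1: 135 = 135
  stock rod 2: 135 = 135
  stock rod 3: 130 + 25 = 155
  stock rod 4: 125 + 30 = 155
  stock rod 5: 115 + 40 = 155
  stock rod 6: 110 + 35 = 145
  stock rod 7: 95 = 95
  stock rod 8: 75 = 75
No arrangement into 7 stock rods stays within capacity, so 8 is optimal.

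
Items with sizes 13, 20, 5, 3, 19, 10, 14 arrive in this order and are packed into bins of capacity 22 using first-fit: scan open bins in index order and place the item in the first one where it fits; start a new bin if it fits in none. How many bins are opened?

5

  13 → bin 1 (new)  [load 13/22]
  20 → bin 2 (new)  [load 20/22]
  5 → bin 1  [load 18/22]
  3 → bin 1  [load 21/22]
  19 → bin 3 (new)  [load 19/22]
  10 → bin 4 (new)  [load 10/22]
  14 → bin 5 (new)  [load 14/22]
5 bins opened.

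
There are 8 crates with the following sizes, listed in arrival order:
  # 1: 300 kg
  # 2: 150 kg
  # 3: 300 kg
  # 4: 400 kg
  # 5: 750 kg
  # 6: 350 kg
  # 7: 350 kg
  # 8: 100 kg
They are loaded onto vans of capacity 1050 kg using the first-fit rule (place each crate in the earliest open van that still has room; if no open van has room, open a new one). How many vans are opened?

4

  300 → van 1 (new)  [load 300/1050]
  150 → van 1  [load 450/1050]
  300 → van 1  [load 750/1050]
  400 → van 2 (new)  [load 400/1050]
  750 → van 3 (new)  [load 750/1050]
  350 → van 2  [load 750/1050]
  350 → van 4 (new)  [load 350/1050]
  100 → van 1  [load 850/1050]
4 vans opened.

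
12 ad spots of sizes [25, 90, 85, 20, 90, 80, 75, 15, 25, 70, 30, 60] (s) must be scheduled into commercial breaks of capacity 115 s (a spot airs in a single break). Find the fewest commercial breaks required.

7

Total = 90 + 90 + 85 + 80 + 75 + 70 + 60 + 30 + 25 + 25 + 20 + 15 = 665 s.
Lower bound: ⌈665/115⌉ = 6 commercial breaks.
Also, 7 ad spots each exceed 115/2 s, and no two of those can share a break, so at least 7 commercial breaks are needed.
A packing using 7 commercial breaks:
  break 1: 90 + 25 = 115
  break 2: 90 + 25 = 115
  break 3: 85 + 30 = 115
  break 4: 80 + 20 + 15 = 115
  break 5: 75 = 75
  break 6: 70 = 70
  break 7: 60 = 60
This matches the lower bound, so 7 is optimal.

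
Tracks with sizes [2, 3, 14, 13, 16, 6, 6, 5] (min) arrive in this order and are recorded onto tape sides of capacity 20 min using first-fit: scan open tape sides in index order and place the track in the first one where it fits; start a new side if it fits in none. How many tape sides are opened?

4

  2 → side 1 (new)  [load 2/20]
  3 → side 1  [load 5/20]
  14 → side 1  [load 19/20]
  13 → side 2 (new)  [load 13/20]
  16 → side 3 (new)  [load 16/20]
  6 → side 2  [load 19/20]
  6 → side 4 (new)  [load 6/20]
  5 → side 4  [load 11/20]
4 tape sides opened.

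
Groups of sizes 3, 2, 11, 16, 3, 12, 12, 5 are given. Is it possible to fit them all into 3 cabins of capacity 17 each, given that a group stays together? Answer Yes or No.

Total = 64; ⌈64/17⌉ = 4.
At least 4 cabins are required, but only 3 are allowed.

No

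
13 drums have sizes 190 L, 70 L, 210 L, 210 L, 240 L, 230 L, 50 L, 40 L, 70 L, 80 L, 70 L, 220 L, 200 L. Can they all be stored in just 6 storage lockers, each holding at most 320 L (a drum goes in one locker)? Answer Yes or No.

No

Total = 1880 L; ⌈1880/320⌉ = 6.
7 drums each exceed half the capacity and cannot share a locker, forcing at least 7 storage lockers.
At least 7 storage lockers are required, but only 6 are allowed.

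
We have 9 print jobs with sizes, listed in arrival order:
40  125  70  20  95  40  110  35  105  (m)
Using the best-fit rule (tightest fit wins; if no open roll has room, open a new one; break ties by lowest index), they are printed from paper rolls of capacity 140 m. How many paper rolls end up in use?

  40 → roll 1 (new)  [load 40/140]
  125 → roll 2 (new)  [load 125/140]
  70 → roll 1  [load 110/140]
  20 → roll 1  [load 130/140]
  95 → roll 3 (new)  [load 95/140]
  40 → roll 3  [load 135/140]
  110 → roll 4 (new)  [load 110/140]
  35 → roll 5 (new)  [load 35/140]
  105 → roll 5  [load 140/140]
5 paper rolls opened.

5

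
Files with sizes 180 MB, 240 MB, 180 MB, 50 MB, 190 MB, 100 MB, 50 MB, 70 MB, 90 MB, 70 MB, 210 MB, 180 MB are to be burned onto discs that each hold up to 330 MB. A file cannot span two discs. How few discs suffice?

Total = 240 + 210 + 190 + 180 + 180 + 180 + 100 + 90 + 70 + 70 + 50 + 50 = 1610 MB.
Lower bound: ⌈1610/330⌉ = 5 discs.
Also, 6 files each exceed 165 MB, and no two of those can share a disc, so at least 6 discs are needed.
A packing using 6 discs:
  disc 1: 240 + 90 = 330
  disc 2: 210 + 100 = 310
  disc 3: 190 + 70 + 70 = 330
  disc 4: 180 + 50 + 50 = 280
  disc 5: 180 = 180
  disc 6: 180 = 180
This matches the lower bound, so 6 is optimal.

6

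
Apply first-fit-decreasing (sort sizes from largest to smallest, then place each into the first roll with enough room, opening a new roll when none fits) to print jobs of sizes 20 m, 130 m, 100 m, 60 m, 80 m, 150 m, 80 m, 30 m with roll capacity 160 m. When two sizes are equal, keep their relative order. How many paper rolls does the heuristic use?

Sorted descending: 150, 130, 100, 80, 80, 60, 30, 20.
  150 → roll 1 (new)  [load 150/160]
  130 → roll 2 (new)  [load 130/160]
  100 → roll 3 (new)  [load 100/160]
  80 → roll 4 (new)  [load 80/160]
  80 → roll 4  [load 160/160]
  60 → roll 3  [load 160/160]
  30 → roll 2  [load 160/160]
  20 → roll 5 (new)  [load 20/160]
5 paper rolls opened.

5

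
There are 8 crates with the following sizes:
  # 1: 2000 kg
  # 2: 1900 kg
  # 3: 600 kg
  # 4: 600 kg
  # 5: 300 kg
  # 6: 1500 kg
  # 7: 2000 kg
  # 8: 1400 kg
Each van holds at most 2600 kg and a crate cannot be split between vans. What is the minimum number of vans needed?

5

Total = 2000 + 2000 + 1900 + 1500 + 1400 + 600 + 600 + 300 = 10300 kg.
Lower bound: ⌈10300/2600⌉ = 4 vans.
Also, 5 crates each exceed 1300 kg, and no two of those can share a van, so at least 5 vans are needed.
A packing using 5 vans:
  van 1: 2000 + 600 = 2600
  van 2: 2000 + 600 = 2600
  van 3: 1900 + 300 = 2200
  van 4: 1500 = 1500
  van 5: 1400 = 1400
This matches the lower bound, so 5 is optimal.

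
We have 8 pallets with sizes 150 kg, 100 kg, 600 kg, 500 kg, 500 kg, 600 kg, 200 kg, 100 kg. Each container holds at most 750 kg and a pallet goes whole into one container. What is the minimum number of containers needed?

4

Total = 600 + 600 + 500 + 500 + 200 + 150 + 100 + 100 = 2750 kg.
Lower bound: ⌈2750/750⌉ = 4 containers.
A packing using 4 containers:
  container 1: 600 + 150 = 750
  container 2: 600 + 100 = 700
  container 3: 500 + 200 = 700
  container 4: 500 + 100 = 600
This matches the lower bound, so 4 is optimal.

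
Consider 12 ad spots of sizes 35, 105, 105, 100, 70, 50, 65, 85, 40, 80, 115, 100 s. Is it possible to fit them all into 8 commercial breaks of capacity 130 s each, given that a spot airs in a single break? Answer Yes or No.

No

Total = 950 s; ⌈950/130⌉ = 8.
The bound of 8 does not rule out 8, but exhaustive search shows no assignment into 8 commercial breaks of capacity 130 s exists — the minimum is 9.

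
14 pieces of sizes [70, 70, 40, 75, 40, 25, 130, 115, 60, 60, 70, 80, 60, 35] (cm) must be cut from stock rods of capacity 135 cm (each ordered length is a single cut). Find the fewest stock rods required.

8

Total = 130 + 115 + 80 + 75 + 70 + 70 + 70 + 60 + 60 + 60 + 40 + 40 + 35 + 25 = 930 cm.
Lower bound: ⌈930/135⌉ = 7 stock rods.
A packing using 8 stock rods:
  stock rod 1: 130 = 130
  stock rod 2: 115 = 115
  stock rod 3: 80 + 40 = 120
  stock rod 4: 75 + 60 = 135
  stock rod 5: 70 + 60 = 130
  stock rod 6: 70 + 60 = 130
  stock rod 7: 70 + 40 + 25 = 135
  stock rod 8: 35 = 35
No arrangement into 7 stock rods stays within capacity, so 8 is optimal.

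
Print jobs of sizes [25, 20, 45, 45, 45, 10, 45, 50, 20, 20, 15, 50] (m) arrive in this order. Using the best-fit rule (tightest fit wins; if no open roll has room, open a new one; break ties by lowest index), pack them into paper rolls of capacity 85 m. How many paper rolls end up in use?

7

  25 → roll 1 (new)  [load 25/85]
  20 → roll 1  [load 45/85]
  45 → roll 2 (new)  [load 45/85]
  45 → roll 3 (new)  [load 45/85]
  45 → roll 4 (new)  [load 45/85]
  10 → roll 1  [load 55/85]
  45 → roll 5 (new)  [load 45/85]
  50 → roll 6 (new)  [load 50/85]
  20 → roll 1  [load 75/85]
  20 → roll 6  [load 70/85]
  15 → roll 6  [load 85/85]
  50 → roll 7 (new)  [load 50/85]
7 paper rolls opened.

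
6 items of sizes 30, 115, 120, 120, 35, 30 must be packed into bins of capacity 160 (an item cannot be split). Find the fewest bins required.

Total = 120 + 120 + 115 + 35 + 30 + 30 = 450.
Lower bound: ⌈450/160⌉ = 3 bins.
A packing using 3 bins:
  bin 1: 120 + 35 = 155
  bin 2: 120 + 30 = 150
  bin 3: 115 + 30 = 145
This matches the lower bound, so 3 is optimal.

3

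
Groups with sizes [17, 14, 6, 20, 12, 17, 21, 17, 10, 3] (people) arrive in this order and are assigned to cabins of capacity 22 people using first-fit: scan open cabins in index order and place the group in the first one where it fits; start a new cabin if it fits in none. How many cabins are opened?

  17 → cabin 1 (new)  [load 17/22]
  14 → cabin 2 (new)  [load 14/22]
  6 → cabin 2  [load 20/22]
  20 → cabin 3 (new)  [load 20/22]
  12 → cabin 4 (new)  [load 12/22]
  17 → cabin 5 (new)  [load 17/22]
  21 → cabin 6 (new)  [load 21/22]
  17 → cabin 7 (new)  [load 17/22]
  10 → cabin 4  [load 22/22]
  3 → cabin 1  [load 20/22]
7 cabins opened.

7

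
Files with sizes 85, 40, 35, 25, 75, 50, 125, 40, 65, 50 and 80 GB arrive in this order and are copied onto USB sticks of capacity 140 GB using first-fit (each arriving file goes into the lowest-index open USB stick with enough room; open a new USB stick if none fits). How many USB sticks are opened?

6

  85 → USB stick 1 (new)  [load 85/140]
  40 → USB stick 1  [load 125/140]
  35 → USB stick 2 (new)  [load 35/140]
  25 → USB stick 2  [load 60/140]
  75 → USB stick 2  [load 135/140]
  50 → USB stick 3 (new)  [load 50/140]
  125 → USB stick 4 (new)  [load 125/140]
  40 → USB stick 3  [load 90/140]
  65 → USB stick 5 (new)  [load 65/140]
  50 → USB stick 3  [load 140/140]
  80 → USB stick 6 (new)  [load 80/140]
6 USB sticks opened.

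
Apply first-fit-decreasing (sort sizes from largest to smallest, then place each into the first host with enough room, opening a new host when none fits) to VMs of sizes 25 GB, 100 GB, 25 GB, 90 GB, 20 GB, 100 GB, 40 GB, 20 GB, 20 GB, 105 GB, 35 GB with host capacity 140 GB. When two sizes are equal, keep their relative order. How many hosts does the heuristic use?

5

Sorted descending: 105, 100, 100, 90, 40, 35, 25, 25, 20, 20, 20.
  105 → host 1 (new)  [load 105/140]
  100 → host 2 (new)  [load 100/140]
  100 → host 3 (new)  [load 100/140]
  90 → host 4 (new)  [load 90/140]
  40 → host 2  [load 140/140]
  35 → host 1  [load 140/140]
  25 → host 3  [load 125/140]
  25 → host 4  [load 115/140]
  20 → host 4  [load 135/140]
  20 → host 5 (new)  [load 20/140]
  20 → host 5  [load 40/140]
5 hosts opened.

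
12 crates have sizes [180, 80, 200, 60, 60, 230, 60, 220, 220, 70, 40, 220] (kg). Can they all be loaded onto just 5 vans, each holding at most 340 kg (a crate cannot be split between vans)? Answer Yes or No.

Total = 1640 kg; ⌈1640/340⌉ = 5.
6 crates each exceed half the capacity and cannot share a van, forcing at least 6 vans.
At least 6 vans are required, but only 5 are allowed.

No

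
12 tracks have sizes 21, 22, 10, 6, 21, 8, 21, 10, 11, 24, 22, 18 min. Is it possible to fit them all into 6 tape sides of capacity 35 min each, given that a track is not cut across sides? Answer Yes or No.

Total = 194 min; ⌈194/35⌉ = 6.
7 tracks each exceed half the capacity and cannot share a side, forcing at least 7 tape sides.
At least 7 tape sides are required, but only 6 are allowed.

No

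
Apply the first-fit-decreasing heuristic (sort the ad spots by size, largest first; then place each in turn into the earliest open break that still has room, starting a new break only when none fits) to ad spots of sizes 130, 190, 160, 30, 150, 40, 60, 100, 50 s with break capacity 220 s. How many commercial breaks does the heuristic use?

5

Sorted descending: 190, 160, 150, 130, 100, 60, 50, 40, 30.
  190 → break 1 (new)  [load 190/220]
  160 → break 2 (new)  [load 160/220]
  150 → break 3 (new)  [load 150/220]
  130 → break 4 (new)  [load 130/220]
  100 → break 5 (new)  [load 100/220]
  60 → break 2  [load 220/220]
  50 → break 3  [load 200/220]
  40 → break 4  [load 170/220]
  30 → break 1  [load 220/220]
5 commercial breaks opened.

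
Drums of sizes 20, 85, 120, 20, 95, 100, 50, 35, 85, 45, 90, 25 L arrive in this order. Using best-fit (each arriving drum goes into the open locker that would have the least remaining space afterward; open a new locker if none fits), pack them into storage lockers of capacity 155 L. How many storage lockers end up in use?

  20 → locker 1 (new)  [load 20/155]
  85 → locker 1  [load 105/155]
  120 → locker 2 (new)  [load 120/155]
  20 → locker 2  [load 140/155]
  95 → locker 3 (new)  [load 95/155]
  100 → locker 4 (new)  [load 100/155]
  50 → locker 1  [load 155/155]
  35 → locker 4  [load 135/155]
  85 → locker 5 (new)  [load 85/155]
  45 → locker 3  [load 140/155]
  90 → locker 6 (new)  [load 90/155]
  25 → locker 6  [load 115/155]
6 storage lockers opened.

6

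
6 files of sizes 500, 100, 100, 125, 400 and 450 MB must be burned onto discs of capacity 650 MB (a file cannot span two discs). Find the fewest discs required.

Total = 500 + 450 + 400 + 125 + 100 + 100 = 1675 MB.
Lower bound: ⌈1675/650⌉ = 3 discs.
A packing using 3 discs:
  disc 1: 500 + 125 = 625
  disc 2: 450 + 100 + 100 = 650
  disc 3: 400 = 400
This matches the lower bound, so 3 is optimal.

3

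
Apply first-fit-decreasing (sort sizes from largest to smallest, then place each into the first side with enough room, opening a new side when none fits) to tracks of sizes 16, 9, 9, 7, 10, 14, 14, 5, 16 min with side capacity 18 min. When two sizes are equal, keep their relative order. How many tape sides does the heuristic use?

7

Sorted descending: 16, 16, 14, 14, 10, 9, 9, 7, 5.
  16 → side 1 (new)  [load 16/18]
  16 → side 2 (new)  [load 16/18]
  14 → side 3 (new)  [load 14/18]
  14 → side 4 (new)  [load 14/18]
  10 → side 5 (new)  [load 10/18]
  9 → side 6 (new)  [load 9/18]
  9 → side 6  [load 18/18]
  7 → side 5  [load 17/18]
  5 → side 7 (new)  [load 5/18]
7 tape sides opened.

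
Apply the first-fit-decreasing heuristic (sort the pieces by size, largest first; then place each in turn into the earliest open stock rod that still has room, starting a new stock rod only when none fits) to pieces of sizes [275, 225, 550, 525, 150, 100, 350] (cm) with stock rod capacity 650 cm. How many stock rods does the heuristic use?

4

Sorted descending: 550, 525, 350, 275, 225, 150, 100.
  550 → stock rod 1 (new)  [load 550/650]
  525 → stock rod 2 (new)  [load 525/650]
  350 → stock rod 3 (new)  [load 350/650]
  275 → stock rod 3  [load 625/650]
  225 → stock rod 4 (new)  [load 225/650]
  150 → stock rod 4  [load 375/650]
  100 → stock rod 1  [load 650/650]
4 stock rods opened.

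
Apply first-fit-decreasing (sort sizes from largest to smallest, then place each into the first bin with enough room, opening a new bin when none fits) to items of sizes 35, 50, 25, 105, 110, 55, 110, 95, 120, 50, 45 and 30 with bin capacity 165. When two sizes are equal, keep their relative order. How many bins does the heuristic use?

Sorted descending: 120, 110, 110, 105, 95, 55, 50, 50, 45, 35, 30, 25.
  120 → bin 1 (new)  [load 120/165]
  110 → bin 2 (new)  [load 110/165]
  110 → bin 3 (new)  [load 110/165]
  105 → bin 4 (new)  [load 105/165]
  95 → bin 5 (new)  [load 95/165]
  55 → bin 2  [load 165/165]
  50 → bin 3  [load 160/165]
  50 → bin 4  [load 155/165]
  45 → bin 1  [load 165/165]
  35 → bin 5  [load 130/165]
  30 → bin 5  [load 160/165]
  25 → bin 6 (new)  [load 25/165]
6 bins opened.

6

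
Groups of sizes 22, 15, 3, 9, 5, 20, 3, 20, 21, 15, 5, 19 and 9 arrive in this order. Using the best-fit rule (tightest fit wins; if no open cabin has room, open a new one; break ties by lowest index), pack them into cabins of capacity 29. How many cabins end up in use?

  22 → cabin 1 (new)  [load 22/29]
  15 → cabin 2 (new)  [load 15/29]
  3 → cabin 1  [load 25/29]
  9 → cabin 2  [load 24/29]
  5 → cabin 2  [load 29/29]
  20 → cabin 3 (new)  [load 20/29]
  3 → cabin 1  [load 28/29]
  20 → cabin 4 (new)  [load 20/29]
  21 → cabin 5 (new)  [load 21/29]
  15 → cabin 6 (new)  [load 15/29]
  5 → cabin 5  [load 26/29]
  19 → cabin 7 (new)  [load 19/29]
  9 → cabin 3  [load 29/29]
7 cabins opened.

7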